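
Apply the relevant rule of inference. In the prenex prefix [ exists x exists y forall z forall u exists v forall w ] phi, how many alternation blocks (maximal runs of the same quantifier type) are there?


Quantifier-type sequence: E E A A E A  (A=forall, E=exists)
Group into maximal same-type runs:
  Ex2 | Ax2 | Ex1 | Ax1
Number of blocks = 4

4


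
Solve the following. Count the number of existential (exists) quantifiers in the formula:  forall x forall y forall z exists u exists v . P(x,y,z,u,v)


Quantifier prefix: forall x forall y forall z exists u exists v
Mark each quantifier type:
  U U U E E
Universal count = 3, Existential count = 2
Asked for existential (exists) quantifiers: 2

2


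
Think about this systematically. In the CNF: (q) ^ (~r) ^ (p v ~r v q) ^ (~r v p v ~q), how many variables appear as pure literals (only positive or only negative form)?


Check each variable for pure literal status:
p: pure positive
q: mixed (not pure)
r: pure negative
Pure literal count = 2

2


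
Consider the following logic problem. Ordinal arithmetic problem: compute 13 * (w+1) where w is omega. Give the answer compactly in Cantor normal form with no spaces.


Compute 13 * (w+1).
Ordinal * is associative and left-distributive over +, but NOT commutative; for finite n>1, n*w = w but w*n stays w*n.
By left-distributivity: 13 * (w+1) = 13*w + 13*1 = w + 13 = w+13.
Result = w+13

w+13


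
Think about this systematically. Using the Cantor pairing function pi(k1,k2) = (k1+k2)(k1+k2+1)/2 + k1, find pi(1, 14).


k1 + k2 = 15
(k1+k2)(k1+k2+1)/2 = 15 * 16 / 2 = 120
pi = 120 + 1 = 121

121


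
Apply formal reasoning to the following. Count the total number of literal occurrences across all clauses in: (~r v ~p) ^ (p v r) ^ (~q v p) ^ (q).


Counting literals in each clause:
Clause 1: 2 literal(s)
Clause 2: 2 literal(s)
Clause 3: 2 literal(s)
Clause 4: 1 literal(s)
Total = 7

7


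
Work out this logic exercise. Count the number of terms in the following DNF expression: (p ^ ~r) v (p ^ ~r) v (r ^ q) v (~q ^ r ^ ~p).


A DNF formula is a disjunction of terms (conjunctions).
Terms are separated by v.
Counting the disjuncts: 4 terms.

4


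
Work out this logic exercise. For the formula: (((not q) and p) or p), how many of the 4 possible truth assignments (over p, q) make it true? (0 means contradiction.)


Check all 4 assignments:
p=0, q=0: 0
p=0, q=1: 0
p=1, q=0: 1
p=1, q=1: 1
Count of True = 2

2


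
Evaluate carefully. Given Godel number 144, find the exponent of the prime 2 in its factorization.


Factorize 144 by dividing by 2 repeatedly.
Division steps: 2 divides 144 exactly 4 time(s).
Exponent of 2 = 4

4


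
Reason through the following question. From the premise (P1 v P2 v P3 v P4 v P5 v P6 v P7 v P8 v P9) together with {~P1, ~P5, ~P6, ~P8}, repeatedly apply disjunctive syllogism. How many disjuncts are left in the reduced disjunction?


Original disjuncts (9): P1, P2, P3, P4, P5, P6, P7, P8, P9
Negated (eliminate): ~P1, ~P5, ~P6, ~P8
Remaining disjuncts: P2, P3, P4, P7, P9
Count = 9 - 4 = 5

5


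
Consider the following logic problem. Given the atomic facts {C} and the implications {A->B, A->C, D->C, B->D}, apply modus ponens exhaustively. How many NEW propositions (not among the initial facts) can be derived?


Initial facts: {C}
Apply modus ponens to closure:
  (no implication fires)
Final known: {C}
New propositions: {(none)}
Count = 0

0


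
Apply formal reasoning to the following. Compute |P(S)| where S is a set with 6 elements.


The power set of a set with n elements has 2^n elements.
|P(S)| = 2^6 = 64

64


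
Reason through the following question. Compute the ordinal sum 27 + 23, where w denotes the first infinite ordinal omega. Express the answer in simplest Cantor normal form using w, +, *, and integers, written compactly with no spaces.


Compute 27 + 23.
Ordinal + is associative but NOT commutative; for finite n>0, n + w = w but w + n stays w+n.
Both operands finite; ordinal + agrees with natural +: 27 + 23 = 50.
Result = 50

50


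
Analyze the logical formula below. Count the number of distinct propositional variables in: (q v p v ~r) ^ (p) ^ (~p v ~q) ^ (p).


Identify each variable that appears in the formula.
Variables found: p, q, r
Count = 3

3


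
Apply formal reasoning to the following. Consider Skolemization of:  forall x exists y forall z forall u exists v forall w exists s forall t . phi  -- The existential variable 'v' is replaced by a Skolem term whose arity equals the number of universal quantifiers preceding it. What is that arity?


Quantifier prefix: forall x exists y forall z forall u exists v forall w exists s forall t
'v' is existentially quantified at position 5.
Universal variables preceding it: x, z, u
Skolem function arity = 3

3


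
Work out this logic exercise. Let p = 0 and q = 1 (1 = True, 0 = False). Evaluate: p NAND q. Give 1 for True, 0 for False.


p = 0, q = 1
Operation: p NAND q
Evaluate: 0 NAND 1 = 1

1


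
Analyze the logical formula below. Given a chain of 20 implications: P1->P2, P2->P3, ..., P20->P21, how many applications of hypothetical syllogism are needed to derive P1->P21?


With 20 implications in a chain connecting 21 propositions:
P1->P2, P2->P3, ..., P20->P21
Steps needed = (number of implications) - 1 = 20 - 1 = 19

19


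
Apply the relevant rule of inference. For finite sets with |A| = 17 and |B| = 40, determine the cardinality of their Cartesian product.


The Cartesian product A x B contains all ordered pairs (a, b).
|A x B| = |A| * |B| = 17 * 40 = 680

680


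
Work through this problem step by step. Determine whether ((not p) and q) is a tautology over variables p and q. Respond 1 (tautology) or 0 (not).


Check all 4 assignments:
p=0, q=0: 0
p=0, q=1: 1
p=1, q=0: 0
p=1, q=1: 0
Satisfying count = 1/4.
Tautology iff count = 4: no.

0


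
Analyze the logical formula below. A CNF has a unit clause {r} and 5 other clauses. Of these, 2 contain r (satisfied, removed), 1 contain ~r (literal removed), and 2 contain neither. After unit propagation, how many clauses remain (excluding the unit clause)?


Satisfied (removed): 2
Shortened (remain): 1
Unchanged (remain): 2
Remaining = 1 + 2 = 3

3


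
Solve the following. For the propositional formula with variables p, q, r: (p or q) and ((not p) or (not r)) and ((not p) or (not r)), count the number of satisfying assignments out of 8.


Evaluate all 8 assignments for p, q, r:
p=0, q=0, r=0: 0
p=0, q=0, r=1: 0
p=0, q=1, r=0: 1
p=0, q=1, r=1: 1
p=1, q=0, r=0: 1
p=1, q=0, r=1: 0
p=1, q=1, r=0: 1
p=1, q=1, r=1: 0
Satisfying count = 4

4


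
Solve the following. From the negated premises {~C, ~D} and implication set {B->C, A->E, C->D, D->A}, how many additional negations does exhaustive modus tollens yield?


Initial negated facts: {~C, ~D}
Apply modus tollens to closure:
  ~C and B->C  =>  ~B
Final negated: {~B, ~C, ~D}
New negations: {~B}
Count = 1

1


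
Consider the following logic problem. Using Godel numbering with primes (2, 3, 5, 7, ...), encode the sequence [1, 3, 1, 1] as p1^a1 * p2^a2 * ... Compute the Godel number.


Encode each element as an exponent of the corresponding prime:
  2^1 = 2
  3^3 = 27
  5^1 = 5
  7^1 = 7
Product = 2 * 27 * 5 * 7 = 1890

1890


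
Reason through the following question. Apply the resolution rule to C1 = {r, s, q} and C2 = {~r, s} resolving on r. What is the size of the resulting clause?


Remove r from C1 and ~r from C2.
C1 remainder: {s, q}
C2 remainder: {s}
Union (resolvent): {q, s}
Resolvent has 2 literal(s).

2


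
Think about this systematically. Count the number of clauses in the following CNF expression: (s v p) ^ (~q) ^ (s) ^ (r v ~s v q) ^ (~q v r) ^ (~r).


A CNF formula is a conjunction of clauses.
Clauses are separated by ^.
Counting the conjuncts: 6 clauses.

6


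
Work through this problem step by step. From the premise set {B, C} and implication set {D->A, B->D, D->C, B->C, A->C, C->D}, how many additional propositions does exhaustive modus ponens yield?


Initial facts: {B, C}
Apply modus ponens to closure:
  B and B->D  =>  D
  D and D->A  =>  A
Final known: {A, B, C, D}
New propositions: {A, D}
Count = 2

2


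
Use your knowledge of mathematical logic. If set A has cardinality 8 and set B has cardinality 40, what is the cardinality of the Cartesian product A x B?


The Cartesian product A x B contains all ordered pairs (a, b).
|A x B| = |A| * |B| = 8 * 40 = 320

320


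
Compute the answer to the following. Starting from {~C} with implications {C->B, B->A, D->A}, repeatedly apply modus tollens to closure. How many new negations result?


Initial negated facts: {~C}
Apply modus tollens to closure:
  (no implication fires)
Final negated: {~C}
New negations: {(none)}
Count = 0

0


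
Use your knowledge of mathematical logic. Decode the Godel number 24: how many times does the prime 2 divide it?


Factorize 24 by dividing by 2 repeatedly.
Division steps: 2 divides 24 exactly 3 time(s).
Exponent of 2 = 3

3


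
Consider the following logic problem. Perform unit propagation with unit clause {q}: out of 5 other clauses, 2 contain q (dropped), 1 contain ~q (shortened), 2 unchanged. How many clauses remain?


Satisfied (removed): 2
Shortened (remain): 1
Unchanged (remain): 2
Remaining = 1 + 2 = 3

3


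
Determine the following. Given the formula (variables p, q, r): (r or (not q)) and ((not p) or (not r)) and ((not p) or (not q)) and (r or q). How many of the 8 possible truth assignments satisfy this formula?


Evaluate all 8 assignments for p, q, r:
p=0, q=0, r=0: 0
p=0, q=0, r=1: 1
p=0, q=1, r=0: 0
p=0, q=1, r=1: 1
p=1, q=0, r=0: 0
p=1, q=0, r=1: 0
p=1, q=1, r=0: 0
p=1, q=1, r=1: 0
Satisfying count = 2

2


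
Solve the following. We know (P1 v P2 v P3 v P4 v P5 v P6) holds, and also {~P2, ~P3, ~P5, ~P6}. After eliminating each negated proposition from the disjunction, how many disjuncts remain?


Original disjuncts (6): P1, P2, P3, P4, P5, P6
Negated (eliminate): ~P2, ~P3, ~P5, ~P6
Remaining disjuncts: P1, P4
Count = 6 - 4 = 2

2


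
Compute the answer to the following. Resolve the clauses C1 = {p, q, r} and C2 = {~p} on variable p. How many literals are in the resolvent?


Remove p from C1 and ~p from C2.
C1 remainder: {q, r}
C2 remainder: {}
Union (resolvent): {q, r}
Resolvent has 2 literal(s).

2


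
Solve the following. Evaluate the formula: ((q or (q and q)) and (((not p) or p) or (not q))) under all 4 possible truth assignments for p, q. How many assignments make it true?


Check all 4 assignments:
p=0, q=0: 0
p=0, q=1: 1
p=1, q=0: 0
p=1, q=1: 1
Count of True = 2

2


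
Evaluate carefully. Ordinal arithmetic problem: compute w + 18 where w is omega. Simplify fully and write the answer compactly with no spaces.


Compute w + 18.
Ordinal + is associative but NOT commutative; for finite n>0, n + w = w but w + n stays w+n.
w + 18 is already in normal form (a successor ordinal beyond w).
Result = w+18

w+18


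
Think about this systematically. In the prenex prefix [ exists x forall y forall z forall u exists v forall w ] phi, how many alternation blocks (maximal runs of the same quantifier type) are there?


Quantifier-type sequence: E A A A E A  (A=forall, E=exists)
Group into maximal same-type runs:
  Ex1 | Ax3 | Ex1 | Ax1
Number of blocks = 4

4


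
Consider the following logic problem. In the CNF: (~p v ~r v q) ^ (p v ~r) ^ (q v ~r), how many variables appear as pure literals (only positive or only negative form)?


Check each variable for pure literal status:
p: mixed (not pure)
q: pure positive
r: pure negative
Pure literal count = 2

2


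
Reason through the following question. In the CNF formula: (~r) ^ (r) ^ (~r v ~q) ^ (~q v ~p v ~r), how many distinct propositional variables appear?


Identify each variable that appears in the formula.
Variables found: p, q, r
Count = 3

3


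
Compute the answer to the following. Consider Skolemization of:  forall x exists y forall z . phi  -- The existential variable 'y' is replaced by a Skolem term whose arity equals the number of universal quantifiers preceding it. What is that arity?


Quantifier prefix: forall x exists y forall z
'y' is existentially quantified at position 2.
Universal variables preceding it: x
Skolem function arity = 1

1


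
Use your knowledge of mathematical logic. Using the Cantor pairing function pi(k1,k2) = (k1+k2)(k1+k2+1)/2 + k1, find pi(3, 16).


k1 + k2 = 19
(k1+k2)(k1+k2+1)/2 = 19 * 20 / 2 = 190
pi = 190 + 3 = 193

193


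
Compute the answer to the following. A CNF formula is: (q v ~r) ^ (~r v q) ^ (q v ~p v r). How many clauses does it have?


A CNF formula is a conjunction of clauses.
Clauses are separated by ^.
Counting the conjuncts: 3 clauses.

3


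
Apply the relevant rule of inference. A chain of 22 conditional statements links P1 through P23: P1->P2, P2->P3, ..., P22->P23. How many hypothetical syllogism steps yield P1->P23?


With 22 implications in a chain connecting 23 propositions:
P1->P2, P2->P3, ..., P22->P23
Steps needed = (number of implications) - 1 = 22 - 1 = 21

21


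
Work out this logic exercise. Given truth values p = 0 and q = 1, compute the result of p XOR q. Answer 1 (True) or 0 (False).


p = 0, q = 1
Operation: p XOR q
Evaluate: 0 XOR 1 = 1

1


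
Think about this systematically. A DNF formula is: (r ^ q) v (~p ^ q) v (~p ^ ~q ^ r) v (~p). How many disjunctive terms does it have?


A DNF formula is a disjunction of terms (conjunctions).
Terms are separated by v.
Counting the disjuncts: 4 terms.

4


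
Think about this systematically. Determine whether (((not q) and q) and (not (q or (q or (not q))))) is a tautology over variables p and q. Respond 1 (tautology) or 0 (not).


Check all 4 assignments:
p=0, q=0: 0
p=0, q=1: 0
p=1, q=0: 0
p=1, q=1: 0
Satisfying count = 0/4.
Tautology iff count = 4: no.

0


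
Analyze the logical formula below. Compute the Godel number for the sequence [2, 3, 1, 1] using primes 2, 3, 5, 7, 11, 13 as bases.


Encode each element as an exponent of the corresponding prime:
  2^2 = 4
  3^3 = 27
  5^1 = 5
  7^1 = 7
Product = 4 * 27 * 5 * 7 = 3780

3780


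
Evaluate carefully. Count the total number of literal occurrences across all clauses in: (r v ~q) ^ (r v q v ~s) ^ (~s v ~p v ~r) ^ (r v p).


Counting literals in each clause:
Clause 1: 2 literal(s)
Clause 2: 3 literal(s)
Clause 3: 3 literal(s)
Clause 4: 2 literal(s)
Total = 10

10


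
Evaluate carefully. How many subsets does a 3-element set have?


The power set of a set with n elements has 2^n elements.
|P(S)| = 2^3 = 8

8


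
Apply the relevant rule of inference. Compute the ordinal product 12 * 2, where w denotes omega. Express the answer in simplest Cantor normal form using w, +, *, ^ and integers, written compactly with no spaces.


Compute 12 * 2.
Ordinal * is associative and left-distributive over +, but NOT commutative; for finite n>1, n*w = w but w*n stays w*n.
Both finite; ordinal * agrees with natural *: 12 * 2 = 24.
Result = 24

24


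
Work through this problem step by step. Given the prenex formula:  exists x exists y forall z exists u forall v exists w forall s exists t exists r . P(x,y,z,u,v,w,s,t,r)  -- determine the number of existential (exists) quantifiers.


Quantifier prefix: exists x exists y forall z exists u forall v exists w forall s exists t exists r
Mark each quantifier type:
  E E U E U E U E E
Universal count = 3, Existential count = 6
Asked for existential (exists) quantifiers: 6

6


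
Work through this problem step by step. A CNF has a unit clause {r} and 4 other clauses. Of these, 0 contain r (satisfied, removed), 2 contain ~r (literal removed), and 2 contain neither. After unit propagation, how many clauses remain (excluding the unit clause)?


Satisfied (removed): 0
Shortened (remain): 2
Unchanged (remain): 2
Remaining = 2 + 2 = 4

4


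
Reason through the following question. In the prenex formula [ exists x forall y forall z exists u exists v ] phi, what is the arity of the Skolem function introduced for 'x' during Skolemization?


Quantifier prefix: exists x forall y forall z exists u exists v
'x' is existentially quantified at position 1.
No universal quantifiers precede it.
Skolem function arity = 0 (a Skolem constant)

0


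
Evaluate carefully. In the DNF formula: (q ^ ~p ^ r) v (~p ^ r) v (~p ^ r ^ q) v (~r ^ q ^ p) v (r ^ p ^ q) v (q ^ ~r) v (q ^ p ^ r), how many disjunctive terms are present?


A DNF formula is a disjunction of terms (conjunctions).
Terms are separated by v.
Counting the disjuncts: 7 terms.

7


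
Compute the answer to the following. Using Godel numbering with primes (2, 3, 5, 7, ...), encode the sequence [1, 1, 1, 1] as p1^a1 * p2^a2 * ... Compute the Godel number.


Encode each element as an exponent of the corresponding prime:
  2^1 = 2
  3^1 = 3
  5^1 = 5
  7^1 = 7
Product = 2 * 3 * 5 * 7 = 210

210


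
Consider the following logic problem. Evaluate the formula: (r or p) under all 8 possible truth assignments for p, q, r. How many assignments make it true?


Check all 8 assignments:
p=0, q=0, r=0: 0
p=0, q=0, r=1: 1
p=0, q=1, r=0: 0
p=0, q=1, r=1: 1
p=1, q=0, r=0: 1
p=1, q=0, r=1: 1
p=1, q=1, r=0: 1
p=1, q=1, r=1: 1
Count of True = 6

6


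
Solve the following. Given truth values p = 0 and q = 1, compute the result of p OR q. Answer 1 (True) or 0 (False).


p = 0, q = 1
Operation: p OR q
Evaluate: 0 OR 1 = 1

1


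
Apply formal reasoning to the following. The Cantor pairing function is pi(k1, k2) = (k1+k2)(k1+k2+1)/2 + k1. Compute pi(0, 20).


k1 + k2 = 20
(k1+k2)(k1+k2+1)/2 = 20 * 21 / 2 = 210
pi = 210 + 0 = 210

210


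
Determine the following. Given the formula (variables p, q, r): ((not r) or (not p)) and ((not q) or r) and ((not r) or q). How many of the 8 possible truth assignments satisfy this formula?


Evaluate all 8 assignments for p, q, r:
p=0, q=0, r=0: 1
p=0, q=0, r=1: 0
p=0, q=1, r=0: 0
p=0, q=1, r=1: 1
p=1, q=0, r=0: 1
p=1, q=0, r=1: 0
p=1, q=1, r=0: 0
p=1, q=1, r=1: 0
Satisfying count = 3

3


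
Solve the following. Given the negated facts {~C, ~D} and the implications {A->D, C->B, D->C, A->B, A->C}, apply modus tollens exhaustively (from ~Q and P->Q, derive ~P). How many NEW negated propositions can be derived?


Initial negated facts: {~C, ~D}
Apply modus tollens to closure:
  ~D and A->D  =>  ~A
Final negated: {~A, ~C, ~D}
New negations: {~A}
Count = 1

1


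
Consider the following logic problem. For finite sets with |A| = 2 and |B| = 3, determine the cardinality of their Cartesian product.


The Cartesian product A x B contains all ordered pairs (a, b).
|A x B| = |A| * |B| = 2 * 3 = 6

6


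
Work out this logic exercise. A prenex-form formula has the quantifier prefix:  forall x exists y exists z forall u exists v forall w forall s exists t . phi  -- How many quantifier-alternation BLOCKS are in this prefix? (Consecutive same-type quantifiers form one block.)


Quantifier-type sequence: A E E A E A A E  (A=forall, E=exists)
Group into maximal same-type runs:
  Ax1 | Ex2 | Ax1 | Ex1 | Ax2 | Ex1
Number of blocks = 6

6


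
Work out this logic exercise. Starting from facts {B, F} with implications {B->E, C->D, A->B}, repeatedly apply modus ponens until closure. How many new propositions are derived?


Initial facts: {B, F}
Apply modus ponens to closure:
  B and B->E  =>  E
Final known: {B, E, F}
New propositions: {E}
Count = 1

1


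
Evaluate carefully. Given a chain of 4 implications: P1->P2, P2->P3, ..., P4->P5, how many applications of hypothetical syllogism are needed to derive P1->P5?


With 4 implications in a chain connecting 5 propositions:
P1->P2, P2->P3, ..., P4->P5
Steps needed = (number of implications) - 1 = 4 - 1 = 3

3


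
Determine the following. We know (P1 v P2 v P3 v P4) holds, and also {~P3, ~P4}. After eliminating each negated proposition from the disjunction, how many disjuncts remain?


Original disjuncts (4): P1, P2, P3, P4
Negated (eliminate): ~P3, ~P4
Remaining disjuncts: P1, P2
Count = 4 - 2 = 2

2


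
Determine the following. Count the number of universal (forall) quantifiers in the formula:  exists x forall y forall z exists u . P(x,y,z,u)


Quantifier prefix: exists x forall y forall z exists u
Mark each quantifier type:
  E U U E
Universal count = 2, Existential count = 2
Asked for universal (forall) quantifiers: 2

2


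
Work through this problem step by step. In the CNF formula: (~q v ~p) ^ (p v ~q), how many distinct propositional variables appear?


Identify each variable that appears in the formula.
Variables found: p, q
Count = 2

2


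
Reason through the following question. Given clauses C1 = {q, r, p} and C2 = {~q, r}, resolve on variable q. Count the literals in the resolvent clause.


Remove q from C1 and ~q from C2.
C1 remainder: {r, p}
C2 remainder: {r}
Union (resolvent): {p, r}
Resolvent has 2 literal(s).

2


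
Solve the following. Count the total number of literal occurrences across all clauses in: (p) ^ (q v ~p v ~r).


Counting literals in each clause:
Clause 1: 1 literal(s)
Clause 2: 3 literal(s)
Total = 4

4


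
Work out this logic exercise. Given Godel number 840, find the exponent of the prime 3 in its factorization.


Factorize 840 by dividing by 3 repeatedly.
Division steps: 3 divides 840 exactly 1 time(s).
Exponent of 3 = 1

1


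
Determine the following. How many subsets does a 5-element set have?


The power set of a set with n elements has 2^n elements.
|P(S)| = 2^5 = 32

32


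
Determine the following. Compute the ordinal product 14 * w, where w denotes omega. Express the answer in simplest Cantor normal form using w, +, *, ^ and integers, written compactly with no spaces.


Compute 14 * w.
Ordinal * is associative and left-distributive over +, but NOT commutative; for finite n>1, n*w = w but w*n stays w*n.
For finite n>0, n * w = sup{n*k : k<w} = w. So 14 * w = w.
Result = w

w


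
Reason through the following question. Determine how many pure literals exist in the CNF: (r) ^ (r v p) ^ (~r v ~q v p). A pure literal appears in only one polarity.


Check each variable for pure literal status:
p: pure positive
q: pure negative
r: mixed (not pure)
Pure literal count = 2

2


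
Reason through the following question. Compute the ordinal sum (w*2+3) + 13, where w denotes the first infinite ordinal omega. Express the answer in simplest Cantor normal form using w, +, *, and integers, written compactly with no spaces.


Compute (w*2+3) + 13.
Ordinal + is associative but NOT commutative; for finite n>0, n + w = w but w + n stays w+n.
By associativity: (w*2+3) + 13 = w*2 + (3+13) = w*2+16.
Result = w*2+16

w*2+16


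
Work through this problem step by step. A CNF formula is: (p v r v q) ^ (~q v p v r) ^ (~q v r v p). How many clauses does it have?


A CNF formula is a conjunction of clauses.
Clauses are separated by ^.
Counting the conjuncts: 3 clauses.

3


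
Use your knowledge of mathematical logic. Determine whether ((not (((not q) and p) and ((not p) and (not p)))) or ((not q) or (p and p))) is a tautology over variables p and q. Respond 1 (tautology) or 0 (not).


Check all 4 assignments:
p=0, q=0: 1
p=0, q=1: 1
p=1, q=0: 1
p=1, q=1: 1
Satisfying count = 4/4.
Tautology iff count = 4: yes.

1


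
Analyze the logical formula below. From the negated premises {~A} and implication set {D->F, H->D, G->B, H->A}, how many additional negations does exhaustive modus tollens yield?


Initial negated facts: {~A}
Apply modus tollens to closure:
  ~A and H->A  =>  ~H
Final negated: {~A, ~H}
New negations: {~H}
Count = 1

1


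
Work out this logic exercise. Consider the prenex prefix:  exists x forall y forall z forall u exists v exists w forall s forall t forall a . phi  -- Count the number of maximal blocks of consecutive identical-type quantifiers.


Quantifier-type sequence: E A A A E E A A A  (A=forall, E=exists)
Group into maximal same-type runs:
  Ex1 | Ax3 | Ex2 | Ax3
Number of blocks = 4

4


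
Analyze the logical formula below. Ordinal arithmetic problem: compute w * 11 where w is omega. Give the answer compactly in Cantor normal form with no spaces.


Compute w * 11.
Ordinal * is associative and left-distributive over +, but NOT commutative; for finite n>1, n*w = w but w*n stays w*n.
w * 11 means 11 copies of w concatenated: w*11.
Result = w*11

w*11


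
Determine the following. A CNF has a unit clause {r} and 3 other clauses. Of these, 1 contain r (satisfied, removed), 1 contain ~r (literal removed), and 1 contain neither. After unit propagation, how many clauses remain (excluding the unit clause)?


Satisfied (removed): 1
Shortened (remain): 1
Unchanged (remain): 1
Remaining = 1 + 1 = 2

2


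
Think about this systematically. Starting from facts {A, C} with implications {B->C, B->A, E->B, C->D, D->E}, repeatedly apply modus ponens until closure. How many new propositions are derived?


Initial facts: {A, C}
Apply modus ponens to closure:
  C and C->D  =>  D
  D and D->E  =>  E
  E and E->B  =>  B
Final known: {A, B, C, D, E}
New propositions: {B, D, E}
Count = 3

3


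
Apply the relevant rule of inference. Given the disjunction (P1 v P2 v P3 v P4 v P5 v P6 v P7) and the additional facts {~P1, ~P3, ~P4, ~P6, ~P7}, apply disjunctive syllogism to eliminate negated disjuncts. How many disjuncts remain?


Original disjuncts (7): P1, P2, P3, P4, P5, P6, P7
Negated (eliminate): ~P1, ~P3, ~P4, ~P6, ~P7
Remaining disjuncts: P2, P5
Count = 7 - 5 = 2

2


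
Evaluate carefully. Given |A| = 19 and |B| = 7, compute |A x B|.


The Cartesian product A x B contains all ordered pairs (a, b).
|A x B| = |A| * |B| = 19 * 7 = 133

133


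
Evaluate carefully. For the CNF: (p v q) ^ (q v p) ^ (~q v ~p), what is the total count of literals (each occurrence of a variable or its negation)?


Counting literals in each clause:
Clause 1: 2 literal(s)
Clause 2: 2 literal(s)
Clause 3: 2 literal(s)
Total = 6

6


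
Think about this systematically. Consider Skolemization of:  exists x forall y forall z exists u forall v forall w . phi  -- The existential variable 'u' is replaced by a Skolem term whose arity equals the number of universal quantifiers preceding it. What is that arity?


Quantifier prefix: exists x forall y forall z exists u forall v forall w
'u' is existentially quantified at position 4.
Universal variables preceding it: y, z
Skolem function arity = 2

2


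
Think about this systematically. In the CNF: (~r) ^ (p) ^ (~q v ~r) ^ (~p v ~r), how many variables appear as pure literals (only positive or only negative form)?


Check each variable for pure literal status:
p: mixed (not pure)
q: pure negative
r: pure negative
Pure literal count = 2

2


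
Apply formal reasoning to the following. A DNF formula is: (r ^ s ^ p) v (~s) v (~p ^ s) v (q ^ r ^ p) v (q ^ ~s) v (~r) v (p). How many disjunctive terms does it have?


A DNF formula is a disjunction of terms (conjunctions).
Terms are separated by v.
Counting the disjuncts: 7 terms.

7


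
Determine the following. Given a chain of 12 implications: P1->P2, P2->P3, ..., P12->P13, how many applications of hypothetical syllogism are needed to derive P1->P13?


With 12 implications in a chain connecting 13 propositions:
P1->P2, P2->P3, ..., P12->P13
Steps needed = (number of implications) - 1 = 12 - 1 = 11

11


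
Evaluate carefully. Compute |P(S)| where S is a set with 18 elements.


The power set of a set with n elements has 2^n elements.
|P(S)| = 2^18 = 262144

262144


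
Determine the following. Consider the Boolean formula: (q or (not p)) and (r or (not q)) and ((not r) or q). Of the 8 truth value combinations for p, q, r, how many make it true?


Evaluate all 8 assignments for p, q, r:
p=0, q=0, r=0: 1
p=0, q=0, r=1: 0
p=0, q=1, r=0: 0
p=0, q=1, r=1: 1
p=1, q=0, r=0: 0
p=1, q=0, r=1: 0
p=1, q=1, r=0: 0
p=1, q=1, r=1: 1
Satisfying count = 3

3


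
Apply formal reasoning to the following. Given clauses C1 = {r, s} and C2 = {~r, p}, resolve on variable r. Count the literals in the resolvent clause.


Remove r from C1 and ~r from C2.
C1 remainder: {s}
C2 remainder: {p}
Union (resolvent): {p, s}
Resolvent has 2 literal(s).

2


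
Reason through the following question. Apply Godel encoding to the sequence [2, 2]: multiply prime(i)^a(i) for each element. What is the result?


Encode each element as an exponent of the corresponding prime:
  2^2 = 4
  3^2 = 9
Product = 4 * 9 = 36

36


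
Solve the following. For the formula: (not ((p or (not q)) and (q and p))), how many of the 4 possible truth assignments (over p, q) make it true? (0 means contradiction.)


Check all 4 assignments:
p=0, q=0: 1
p=0, q=1: 1
p=1, q=0: 1
p=1, q=1: 0
Count of True = 3

3


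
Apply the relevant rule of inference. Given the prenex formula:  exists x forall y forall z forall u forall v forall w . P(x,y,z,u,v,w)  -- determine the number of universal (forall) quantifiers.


Quantifier prefix: exists x forall y forall z forall u forall v forall w
Mark each quantifier type:
  E U U U U U
Universal count = 5, Existential count = 1
Asked for universal (forall) quantifiers: 5

5


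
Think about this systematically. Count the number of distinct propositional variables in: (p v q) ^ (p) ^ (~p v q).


Identify each variable that appears in the formula.
Variables found: p, q
Count = 2

2


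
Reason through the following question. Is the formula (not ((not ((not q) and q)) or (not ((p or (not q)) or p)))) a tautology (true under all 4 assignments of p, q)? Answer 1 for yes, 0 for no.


Check all 4 assignments:
p=0, q=0: 0
p=0, q=1: 0
p=1, q=0: 0
p=1, q=1: 0
Satisfying count = 0/4.
Tautology iff count = 4: no.

0


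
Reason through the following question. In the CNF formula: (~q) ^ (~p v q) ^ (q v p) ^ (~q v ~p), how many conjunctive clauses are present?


A CNF formula is a conjunction of clauses.
Clauses are separated by ^.
Counting the conjuncts: 4 clauses.

4


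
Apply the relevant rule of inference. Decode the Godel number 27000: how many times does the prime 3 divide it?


Factorize 27000 by dividing by 3 repeatedly.
Division steps: 3 divides 27000 exactly 3 time(s).
Exponent of 3 = 3

3


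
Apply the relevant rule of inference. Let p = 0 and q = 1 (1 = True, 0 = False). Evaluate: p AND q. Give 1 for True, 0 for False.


p = 0, q = 1
Operation: p AND q
Evaluate: 0 AND 1 = 0

0


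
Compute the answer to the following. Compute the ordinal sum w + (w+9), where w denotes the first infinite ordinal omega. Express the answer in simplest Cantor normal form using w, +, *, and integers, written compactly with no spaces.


Compute w + (w+9).
Ordinal + is associative but NOT commutative; for finite n>0, n + w = w but w + n stays w+n.
w + (w+9) = (w+w) + 9 = w*2+9.
Result = w*2+9

w*2+9


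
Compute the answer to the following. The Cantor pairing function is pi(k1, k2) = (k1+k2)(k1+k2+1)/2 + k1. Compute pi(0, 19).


k1 + k2 = 19
(k1+k2)(k1+k2+1)/2 = 19 * 20 / 2 = 190
pi = 190 + 0 = 190

190


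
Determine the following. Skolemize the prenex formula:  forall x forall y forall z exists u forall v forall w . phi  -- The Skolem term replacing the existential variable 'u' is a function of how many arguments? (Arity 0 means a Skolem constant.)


Quantifier prefix: forall x forall y forall z exists u forall v forall w
'u' is existentially quantified at position 4.
Universal variables preceding it: x, y, z
Skolem function arity = 3

3


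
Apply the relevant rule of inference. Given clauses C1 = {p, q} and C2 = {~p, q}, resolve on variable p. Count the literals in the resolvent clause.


Remove p from C1 and ~p from C2.
C1 remainder: {q}
C2 remainder: {q}
Union (resolvent): {q}
Resolvent has 1 literal(s).

1


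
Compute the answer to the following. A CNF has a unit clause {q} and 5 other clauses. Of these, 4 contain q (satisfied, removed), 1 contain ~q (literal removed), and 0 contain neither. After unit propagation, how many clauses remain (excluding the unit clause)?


Satisfied (removed): 4
Shortened (remain): 1
Unchanged (remain): 0
Remaining = 1 + 0 = 1

1


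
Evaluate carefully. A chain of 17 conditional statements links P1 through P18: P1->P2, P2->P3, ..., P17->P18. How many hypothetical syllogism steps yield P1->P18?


With 17 implications in a chain connecting 18 propositions:
P1->P2, P2->P3, ..., P17->P18
Steps needed = (number of implications) - 1 = 17 - 1 = 16

16


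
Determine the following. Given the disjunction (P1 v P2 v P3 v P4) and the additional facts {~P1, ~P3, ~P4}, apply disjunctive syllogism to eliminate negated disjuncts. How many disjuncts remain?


Original disjuncts (4): P1, P2, P3, P4
Negated (eliminate): ~P1, ~P3, ~P4
Remaining disjuncts: P2
Count = 4 - 3 = 1

1


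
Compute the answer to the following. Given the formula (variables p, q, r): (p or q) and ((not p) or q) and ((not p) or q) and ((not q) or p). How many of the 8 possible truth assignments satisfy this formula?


Evaluate all 8 assignments for p, q, r:
p=0, q=0, r=0: 0
p=0, q=0, r=1: 0
p=0, q=1, r=0: 0
p=0, q=1, r=1: 0
p=1, q=0, r=0: 0
p=1, q=0, r=1: 0
p=1, q=1, r=0: 1
p=1, q=1, r=1: 1
Satisfying count = 2

2


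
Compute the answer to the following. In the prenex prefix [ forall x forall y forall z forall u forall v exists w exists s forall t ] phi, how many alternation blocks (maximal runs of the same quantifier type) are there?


Quantifier-type sequence: A A A A A E E A  (A=forall, E=exists)
Group into maximal same-type runs:
  Ax5 | Ex2 | Ax1
Number of blocks = 3

3


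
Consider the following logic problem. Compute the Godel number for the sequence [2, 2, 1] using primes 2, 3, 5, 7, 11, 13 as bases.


Encode each element as an exponent of the corresponding prime:
  2^2 = 4
  3^2 = 9
  5^1 = 5
Product = 4 * 9 * 5 = 180

180


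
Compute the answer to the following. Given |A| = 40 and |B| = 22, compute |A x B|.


The Cartesian product A x B contains all ordered pairs (a, b).
|A x B| = |A| * |B| = 40 * 22 = 880

880


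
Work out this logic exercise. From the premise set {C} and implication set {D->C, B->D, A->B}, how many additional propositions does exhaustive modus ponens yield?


Initial facts: {C}
Apply modus ponens to closure:
  (no implication fires)
Final known: {C}
New propositions: {(none)}
Count = 0

0


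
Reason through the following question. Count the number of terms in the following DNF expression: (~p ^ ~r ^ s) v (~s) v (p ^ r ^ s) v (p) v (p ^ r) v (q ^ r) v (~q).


A DNF formula is a disjunction of terms (conjunctions).
Terms are separated by v.
Counting the disjuncts: 7 terms.

7


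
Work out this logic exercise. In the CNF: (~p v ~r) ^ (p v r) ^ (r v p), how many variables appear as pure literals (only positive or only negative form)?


Check each variable for pure literal status:
p: mixed (not pure)
q: absent (not pure)
r: mixed (not pure)
Pure literal count = 0

0


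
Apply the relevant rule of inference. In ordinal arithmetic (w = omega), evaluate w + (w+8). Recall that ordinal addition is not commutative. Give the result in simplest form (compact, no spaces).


Compute w + (w+8).
Ordinal + is associative but NOT commutative; for finite n>0, n + w = w but w + n stays w+n.
w + (w+8) = (w+w) + 8 = w*2+8.
Result = w*2+8

w*2+8


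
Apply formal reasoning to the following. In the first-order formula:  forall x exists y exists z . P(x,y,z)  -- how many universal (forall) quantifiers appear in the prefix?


Quantifier prefix: forall x exists y exists z
Mark each quantifier type:
  U E E
Universal count = 1, Existential count = 2
Asked for universal (forall) quantifiers: 1

1


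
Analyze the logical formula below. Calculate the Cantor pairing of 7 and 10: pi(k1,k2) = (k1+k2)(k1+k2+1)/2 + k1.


k1 + k2 = 17
(k1+k2)(k1+k2+1)/2 = 17 * 18 / 2 = 153
pi = 153 + 7 = 160

160


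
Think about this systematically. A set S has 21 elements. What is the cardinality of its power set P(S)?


The power set of a set with n elements has 2^n elements.
|P(S)| = 2^21 = 2097152

2097152


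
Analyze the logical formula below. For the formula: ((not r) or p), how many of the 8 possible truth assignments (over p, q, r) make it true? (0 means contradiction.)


Check all 8 assignments:
p=0, q=0, r=0: 1
p=0, q=0, r=1: 0
p=0, q=1, r=0: 1
p=0, q=1, r=1: 0
p=1, q=0, r=0: 1
p=1, q=0, r=1: 1
p=1, q=1, r=0: 1
p=1, q=1, r=1: 1
Count of True = 6

6


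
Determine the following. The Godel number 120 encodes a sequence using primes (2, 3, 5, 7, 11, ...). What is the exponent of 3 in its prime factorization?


Factorize 120 by dividing by 3 repeatedly.
Division steps: 3 divides 120 exactly 1 time(s).
Exponent of 3 = 1

1


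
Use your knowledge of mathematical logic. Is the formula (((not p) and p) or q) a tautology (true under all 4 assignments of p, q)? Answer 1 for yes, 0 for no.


Check all 4 assignments:
p=0, q=0: 0
p=0, q=1: 1
p=1, q=0: 0
p=1, q=1: 1
Satisfying count = 2/4.
Tautology iff count = 4: no.

0


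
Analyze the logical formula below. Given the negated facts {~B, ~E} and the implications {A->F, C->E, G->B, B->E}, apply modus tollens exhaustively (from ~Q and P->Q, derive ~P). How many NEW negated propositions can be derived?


Initial negated facts: {~B, ~E}
Apply modus tollens to closure:
  ~E and C->E  =>  ~C
  ~B and G->B  =>  ~G
Final negated: {~B, ~C, ~E, ~G}
New negations: {~C, ~G}
Count = 2

2


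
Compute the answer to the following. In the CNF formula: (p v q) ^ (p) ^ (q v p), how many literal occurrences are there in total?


Counting literals in each clause:
Clause 1: 2 literal(s)
Clause 2: 1 literal(s)
Clause 3: 2 literal(s)
Total = 5

5


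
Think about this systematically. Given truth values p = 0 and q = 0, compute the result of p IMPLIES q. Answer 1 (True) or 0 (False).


p = 0, q = 0
Operation: p IMPLIES q
Evaluate: 0 IMPLIES 0 = 1

1


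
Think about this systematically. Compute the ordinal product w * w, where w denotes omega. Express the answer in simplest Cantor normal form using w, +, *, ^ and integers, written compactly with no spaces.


Compute w * w.
Ordinal * is associative and left-distributive over +, but NOT commutative; for finite n>1, n*w = w but w*n stays w*n.
w * w = w^2 by definition.
Result = w^2

w^2


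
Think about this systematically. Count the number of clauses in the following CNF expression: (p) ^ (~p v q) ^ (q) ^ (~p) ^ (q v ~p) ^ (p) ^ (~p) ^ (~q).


A CNF formula is a conjunction of clauses.
Clauses are separated by ^.
Counting the conjuncts: 8 clauses.

8


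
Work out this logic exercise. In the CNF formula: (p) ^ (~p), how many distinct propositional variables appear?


Identify each variable that appears in the formula.
Variables found: p
Count = 1

1


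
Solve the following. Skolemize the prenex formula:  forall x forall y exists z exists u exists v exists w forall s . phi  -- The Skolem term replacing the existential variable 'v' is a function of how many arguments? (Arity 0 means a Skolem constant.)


Quantifier prefix: forall x forall y exists z exists u exists v exists w forall s
'v' is existentially quantified at position 5.
Universal variables preceding it: x, y
Skolem function arity = 2

2


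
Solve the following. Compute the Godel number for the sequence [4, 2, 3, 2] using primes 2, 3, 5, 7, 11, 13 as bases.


Encode each element as an exponent of the corresponding prime:
  2^4 = 16
  3^2 = 9
  5^3 = 125
  7^2 = 49
Product = 16 * 9 * 125 * 49 = 882000

882000


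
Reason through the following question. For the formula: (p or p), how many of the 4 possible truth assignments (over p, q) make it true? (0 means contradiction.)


Check all 4 assignments:
p=0, q=0: 0
p=0, q=1: 0
p=1, q=0: 1
p=1, q=1: 1
Count of True = 2

2
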